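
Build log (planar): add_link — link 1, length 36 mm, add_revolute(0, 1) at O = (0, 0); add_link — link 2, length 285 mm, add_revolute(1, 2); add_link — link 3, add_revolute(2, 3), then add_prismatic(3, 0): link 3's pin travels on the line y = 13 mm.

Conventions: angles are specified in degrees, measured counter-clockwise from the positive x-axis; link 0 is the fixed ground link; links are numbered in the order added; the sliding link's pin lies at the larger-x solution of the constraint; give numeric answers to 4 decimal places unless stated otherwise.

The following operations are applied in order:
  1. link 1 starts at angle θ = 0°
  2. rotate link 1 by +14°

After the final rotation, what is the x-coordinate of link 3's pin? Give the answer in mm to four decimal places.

geometry: r = 36 mm, L = 285 mm, e = 13 mm; θ starts at 0°
rotate link 1 by +14°: θ ← 0° +14° = 14°
crank pin P = (r cos θ, r sin θ) = (34.930646, 8.709188)
h = r sin θ − e = 8.709188 − 13 = -4.290812
x = r cos θ + √(L² − h²) = 34.930646 + 284.967698 = 319.898344

319.8983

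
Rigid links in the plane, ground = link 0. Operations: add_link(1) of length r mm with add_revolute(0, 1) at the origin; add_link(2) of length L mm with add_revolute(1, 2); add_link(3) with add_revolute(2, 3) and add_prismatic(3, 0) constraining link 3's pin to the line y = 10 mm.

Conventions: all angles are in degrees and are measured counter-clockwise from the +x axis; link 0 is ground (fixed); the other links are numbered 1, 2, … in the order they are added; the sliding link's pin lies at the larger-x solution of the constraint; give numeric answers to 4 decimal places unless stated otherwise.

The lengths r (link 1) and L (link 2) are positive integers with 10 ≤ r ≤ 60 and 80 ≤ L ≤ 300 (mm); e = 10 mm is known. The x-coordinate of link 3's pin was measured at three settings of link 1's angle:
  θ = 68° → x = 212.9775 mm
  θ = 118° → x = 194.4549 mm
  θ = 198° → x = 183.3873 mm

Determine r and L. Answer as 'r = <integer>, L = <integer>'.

constraint per measurement: (x − r cos θ)² + (r sin θ − e)² = L²
subtracting the θ₁ and θ₂ equations cancels the r² and L² terms:
r = (x₁² − x₂²) / (2[(x₁cos θ₁ + e sin θ₁) − (x₂cos θ₂ + e sin θ₂)]) = 22.0000 → r = 22
L² = (x₁ − r cos θ₁)² + (r sin θ₁ − e)² = 42025.0125 → L = 205.0000 → L = 205
check at θ₃=198°: x = 183.3873 (printed 183.3873) ✓

r = 22, L = 205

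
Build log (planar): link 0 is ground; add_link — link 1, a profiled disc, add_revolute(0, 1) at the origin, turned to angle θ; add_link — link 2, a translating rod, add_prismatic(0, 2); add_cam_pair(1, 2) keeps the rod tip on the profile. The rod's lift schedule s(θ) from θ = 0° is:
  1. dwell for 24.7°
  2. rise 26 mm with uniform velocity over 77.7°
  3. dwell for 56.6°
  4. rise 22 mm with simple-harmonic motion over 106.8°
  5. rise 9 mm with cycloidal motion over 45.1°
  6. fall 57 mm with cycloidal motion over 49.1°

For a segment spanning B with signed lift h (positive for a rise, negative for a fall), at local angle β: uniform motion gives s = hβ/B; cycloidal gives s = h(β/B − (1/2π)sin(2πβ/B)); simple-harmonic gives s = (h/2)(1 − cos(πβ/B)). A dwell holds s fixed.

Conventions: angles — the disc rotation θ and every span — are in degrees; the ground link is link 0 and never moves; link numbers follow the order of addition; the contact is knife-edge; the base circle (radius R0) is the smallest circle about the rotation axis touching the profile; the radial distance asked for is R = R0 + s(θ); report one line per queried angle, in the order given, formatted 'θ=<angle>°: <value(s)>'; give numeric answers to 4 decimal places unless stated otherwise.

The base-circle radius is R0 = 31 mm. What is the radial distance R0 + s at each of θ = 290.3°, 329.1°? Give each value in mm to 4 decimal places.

seg 1 [0°–24.7°] dwell: s stays 0.0000
seg 2 [24.7°–102.4°] uniform, h=26: full span → s += 26 → s = 26.0000
seg 3 [102.4°–159°] dwell: s stays 26.0000
seg 4 [159°–265.8°] simple-harmonic, h=22: full span → s += 22 → s = 48.0000
seg 5 [265.8°–310.9°] cycloidal, h=9: θ=290.3° here. β=24.5, B=45.1. 9·(0.5432 − sin(2π·0.5432)/(2π)) = 5.2735 → s = 53.2735
seg 5 [265.8°–310.9°] cycloidal, h=9: full span → s += 9 → s = 57.0000
seg 6 [310.9°–360°] cycloidal, h=-57: θ=329.1° here. β=18.2, B=49.1. -57·(0.3707 − sin(2π·0.3707)/(2π)) = -14.5415 → s = 42.4585
θ=290.3°: R = R0 + s = 31 + 53.2735 = 84.2735
θ=329.1°: R = R0 + s = 31 + 42.4585 = 73.4585

θ=290.3°: 84.2735
θ=329.1°: 73.4585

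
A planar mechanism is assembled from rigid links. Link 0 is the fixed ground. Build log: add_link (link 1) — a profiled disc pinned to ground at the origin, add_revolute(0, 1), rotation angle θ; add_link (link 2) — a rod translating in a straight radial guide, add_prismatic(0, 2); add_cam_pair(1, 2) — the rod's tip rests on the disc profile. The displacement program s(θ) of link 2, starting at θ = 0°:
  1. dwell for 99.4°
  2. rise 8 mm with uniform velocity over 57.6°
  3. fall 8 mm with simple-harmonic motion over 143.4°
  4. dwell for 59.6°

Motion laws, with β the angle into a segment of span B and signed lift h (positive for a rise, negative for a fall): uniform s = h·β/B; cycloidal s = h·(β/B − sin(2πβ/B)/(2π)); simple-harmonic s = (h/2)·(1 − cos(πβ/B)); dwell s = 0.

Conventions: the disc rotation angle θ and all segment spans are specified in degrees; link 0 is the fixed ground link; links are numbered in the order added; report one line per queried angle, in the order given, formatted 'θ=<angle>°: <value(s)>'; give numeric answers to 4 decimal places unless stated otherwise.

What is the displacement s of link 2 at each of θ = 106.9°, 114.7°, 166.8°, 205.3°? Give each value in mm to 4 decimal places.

seg 1 [0°–99.4°] dwell: s stays 0.0000
seg 2 [99.4°–157°] uniform, h=8: θ=106.9° here. β=7.5, B=57.6. 8·7.5/57.6 = 1.0417 → s = 1.0417
seg 2 [99.4°–157°] uniform, h=8: θ=114.7° here. β=15.3, B=57.6. 8·15.3/57.6 = 2.1250 → s = 2.1250
seg 2 [99.4°–157°] uniform, h=8: full span → s += 8 → s = 8.0000
seg 3 [157°–300.4°] simple-harmonic, h=-8: θ=166.8° here. β=9.8, B=143.4. -8/2·(1 − cos(π·0.0683)) = -0.0918 → s = 7.9082
seg 3 [157°–300.4°] simple-harmonic, h=-8: θ=205.3° here. β=48.3, B=143.4. -8/2·(1 − cos(π·0.3368)) = -2.0381 → s = 5.9619

θ=106.9°: 1.0417
θ=114.7°: 2.1250
θ=166.8°: 7.9082
θ=205.3°: 5.9619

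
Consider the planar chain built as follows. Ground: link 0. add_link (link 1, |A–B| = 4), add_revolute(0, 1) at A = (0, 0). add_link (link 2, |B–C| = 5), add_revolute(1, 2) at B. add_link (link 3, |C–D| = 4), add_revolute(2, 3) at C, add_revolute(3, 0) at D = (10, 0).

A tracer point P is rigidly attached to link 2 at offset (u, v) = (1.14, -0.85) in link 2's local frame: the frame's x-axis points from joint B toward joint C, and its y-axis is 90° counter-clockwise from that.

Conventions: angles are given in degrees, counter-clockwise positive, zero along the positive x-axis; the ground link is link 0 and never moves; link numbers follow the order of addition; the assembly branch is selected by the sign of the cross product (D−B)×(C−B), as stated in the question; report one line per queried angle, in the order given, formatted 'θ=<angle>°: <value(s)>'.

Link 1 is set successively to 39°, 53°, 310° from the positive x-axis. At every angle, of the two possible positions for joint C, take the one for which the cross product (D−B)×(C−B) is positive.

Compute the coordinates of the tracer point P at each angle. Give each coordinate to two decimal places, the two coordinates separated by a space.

A=(0,0), D=(10.00,0)
θ=39°: B = A + 4.00·(cos39°, sin39°) = (3.1086, 2.5173)
θ=39°: |BD| = 7.3368
θ=39°: circle(B,5.00) ∩ circle(D,4.00): a=4.2817, h=2.5820
θ=39°:   candidates: C₊=(8.0163,3.4735) cross=18.944; C₋=(6.2445,-1.3771) cross=-18.944
θ=39°:   branch + wants cross > 0 → take C=(8.0163,3.4735) (cross=18.944)
θ=39°: ex = (C−B)/|BC| = (0.9815,0.1912); ey = (-0.1912,0.9815)
θ=39°: P = B + 1.14·ex + -0.85·ey = (4.3901,1.9010)
θ=53°: B = A + 4.00·(cos53°, sin53°) = (2.4073, 3.1945)
θ=53°: |BD| = 8.2374
θ=53°: circle(B,5.00) ∩ circle(D,4.00): a=4.6650, h=1.7994
θ=53°:   candidates: C₊=(7.4050,3.0440) cross=14.822; C₋=(6.0093,-0.2732) cross=-14.822
θ=53°:   branch + wants cross > 0 → take C=(7.4050,3.0440) (cross=14.822)
θ=53°: ex = (C−B)/|BC| = (0.9995,-0.0301); ey = (0.0301,0.9995)
θ=53°: P = B + 1.14·ex + -0.85·ey = (3.5212,2.3106)
θ=310°: B = A + 4.00·(cos310°, sin310°) = (2.5712, -3.0642)
θ=310°: |BD| = 8.0360
θ=310°: circle(B,5.00) ∩ circle(D,4.00): a=4.5780, h=2.0105
θ=310°:   candidates: C₊=(6.0366,0.5401) cross=16.156; C₋=(7.5699,-3.1772) cross=-16.156
θ=310°:   branch + wants cross > 0 → take C=(6.0366,0.5401) (cross=16.156)
θ=310°: ex = (C−B)/|BC| = (0.6931,0.7208); ey = (-0.7208,0.6931)
θ=310°: P = B + 1.14·ex + -0.85·ey = (3.9740,-2.8315)

θ=39°: 4.39 1.90
θ=53°: 3.52 2.31
θ=310°: 3.97 -2.83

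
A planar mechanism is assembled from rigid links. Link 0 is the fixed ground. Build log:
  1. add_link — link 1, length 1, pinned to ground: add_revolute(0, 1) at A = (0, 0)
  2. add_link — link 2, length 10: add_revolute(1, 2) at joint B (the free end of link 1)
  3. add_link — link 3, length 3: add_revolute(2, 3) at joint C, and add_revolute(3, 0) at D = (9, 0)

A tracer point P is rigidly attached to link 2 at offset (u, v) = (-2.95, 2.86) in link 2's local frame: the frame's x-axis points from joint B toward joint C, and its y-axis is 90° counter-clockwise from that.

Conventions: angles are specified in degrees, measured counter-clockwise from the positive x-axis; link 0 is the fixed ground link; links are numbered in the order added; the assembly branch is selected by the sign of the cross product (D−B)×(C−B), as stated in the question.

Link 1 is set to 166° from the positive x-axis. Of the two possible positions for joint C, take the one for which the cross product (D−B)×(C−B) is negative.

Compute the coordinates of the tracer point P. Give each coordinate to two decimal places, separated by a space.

A=(0,0), D=(9.00,0)
B = A + 1.00·(cos166°, sin166°) = (-0.9703, 0.2419)
|BD| = 9.9732
circle(B,10.00) ∩ circle(D,3.00): a=9.5488, h=2.9698
  candidates: C₊=(8.6478,2.9792) cross=29.619; C₋=(8.5037,-2.9587) cross=-29.619
  branch - wants cross < 0 → take C=(8.5037,-2.9587) (cross=-29.619)
ex = (C−B)/|BC| = (0.9474,-0.3201); ey = (0.3201,0.9474)
P = B + -2.95·ex + 2.86·ey = (-2.8498,3.8957)

-2.85 3.90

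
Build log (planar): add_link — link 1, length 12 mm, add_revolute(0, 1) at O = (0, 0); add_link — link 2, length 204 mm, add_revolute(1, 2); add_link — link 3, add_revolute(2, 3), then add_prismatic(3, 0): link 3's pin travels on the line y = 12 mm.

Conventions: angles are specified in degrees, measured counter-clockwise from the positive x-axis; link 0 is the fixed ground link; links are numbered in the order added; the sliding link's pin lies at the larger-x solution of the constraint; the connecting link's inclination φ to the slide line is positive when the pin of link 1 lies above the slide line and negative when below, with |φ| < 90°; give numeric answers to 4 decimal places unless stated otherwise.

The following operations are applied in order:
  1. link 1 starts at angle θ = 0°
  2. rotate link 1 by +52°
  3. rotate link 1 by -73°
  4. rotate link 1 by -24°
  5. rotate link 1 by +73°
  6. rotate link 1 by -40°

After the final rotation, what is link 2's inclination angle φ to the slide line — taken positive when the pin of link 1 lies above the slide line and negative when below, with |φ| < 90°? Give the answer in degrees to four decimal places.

geometry: r = 12 mm, L = 204 mm, e = 12 mm; θ starts at 0°
rotate link 1 by +52°: θ ← 0° +52° = 52°
rotate link 1 by -73°: θ ← 52° -73° = -21°
rotate link 1 by -24°: θ ← -21° -24° = -45°
rotate link 1 by +73°: θ ← -45° +73° = 28°
rotate link 1 by -40°: θ ← 28° -40° = -12°
h = r sin θ − e = -2.494940 − 12 = -14.494940
sin φ = h / L = -14.494940 / 204 = -0.07105363
φ = arcsin(-0.07105363) = -4.074506°

-4.0745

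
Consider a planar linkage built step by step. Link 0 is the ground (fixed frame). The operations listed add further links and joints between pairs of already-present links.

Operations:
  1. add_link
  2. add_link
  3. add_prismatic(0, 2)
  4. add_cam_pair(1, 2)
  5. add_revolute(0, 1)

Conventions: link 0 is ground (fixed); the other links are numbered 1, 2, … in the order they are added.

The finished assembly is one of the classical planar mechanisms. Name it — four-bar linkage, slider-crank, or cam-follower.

links: 3 (incl. ground); joints: 1 revolute, 1 prismatic, 1 higher (cam) pair, forming one closed loop
3 links, revolute + prismatic + higher pair in one loop → cam-follower

cam-follower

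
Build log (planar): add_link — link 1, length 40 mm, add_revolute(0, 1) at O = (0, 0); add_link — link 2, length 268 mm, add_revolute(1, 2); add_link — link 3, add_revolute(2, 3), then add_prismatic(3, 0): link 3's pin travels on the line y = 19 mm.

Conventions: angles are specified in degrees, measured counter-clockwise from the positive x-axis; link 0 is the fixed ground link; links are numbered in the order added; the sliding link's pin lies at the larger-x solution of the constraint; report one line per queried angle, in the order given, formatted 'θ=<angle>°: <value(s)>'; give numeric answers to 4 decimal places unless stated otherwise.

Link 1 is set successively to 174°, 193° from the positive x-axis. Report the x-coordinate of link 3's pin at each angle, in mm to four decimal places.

geometry: r = 40 mm, L = 268 mm, e = 19 mm
θ=174°: crank pin P = (r cos θ, r sin θ) = (-39.780876, 4.181139)
θ=174°: h = r sin θ − e = 4.181139 − 19 = -14.818861
θ=174°: x = r cos θ + √(L² − h²) = -39.780876 + 267.589987 = 227.809112
θ=193°: crank pin P = (r cos θ, r sin θ) = (-38.974803, -8.998042)
θ=193°: h = r sin θ − e = -8.998042 − 19 = -27.998042
θ=193°: x = r cos θ + √(L² − h²) = -38.974803 + 266.533506 = 227.558703

θ=174°: 227.8091
θ=193°: 227.5587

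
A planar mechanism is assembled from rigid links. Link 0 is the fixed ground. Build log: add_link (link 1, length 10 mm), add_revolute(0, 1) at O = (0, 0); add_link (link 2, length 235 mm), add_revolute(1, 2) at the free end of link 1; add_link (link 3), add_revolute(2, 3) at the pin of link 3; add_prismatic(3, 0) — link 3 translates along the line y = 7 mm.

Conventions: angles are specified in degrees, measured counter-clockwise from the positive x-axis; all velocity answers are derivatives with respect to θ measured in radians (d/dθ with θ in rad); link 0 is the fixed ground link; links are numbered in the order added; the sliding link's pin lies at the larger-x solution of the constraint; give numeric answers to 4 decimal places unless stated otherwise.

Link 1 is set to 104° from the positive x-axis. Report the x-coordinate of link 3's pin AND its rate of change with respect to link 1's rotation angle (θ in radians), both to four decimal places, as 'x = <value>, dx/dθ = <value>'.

geometry: r = 10 mm, L = 235 mm, e = 7 mm
crank pin P = (r cos θ, r sin θ) = (-2.419219, 9.702957)
h = r sin θ − e = 9.702957 − 7 = 2.702957
x = r cos θ + √(L² − h²) = -2.419219 + 234.984455 = 232.565236
dx/dθ = −r sin θ − h·r cos θ/√(L² − h²) (θ in radians; h = 2.702957) = -9.675130

x = 232.5652, dx/dθ = -9.6751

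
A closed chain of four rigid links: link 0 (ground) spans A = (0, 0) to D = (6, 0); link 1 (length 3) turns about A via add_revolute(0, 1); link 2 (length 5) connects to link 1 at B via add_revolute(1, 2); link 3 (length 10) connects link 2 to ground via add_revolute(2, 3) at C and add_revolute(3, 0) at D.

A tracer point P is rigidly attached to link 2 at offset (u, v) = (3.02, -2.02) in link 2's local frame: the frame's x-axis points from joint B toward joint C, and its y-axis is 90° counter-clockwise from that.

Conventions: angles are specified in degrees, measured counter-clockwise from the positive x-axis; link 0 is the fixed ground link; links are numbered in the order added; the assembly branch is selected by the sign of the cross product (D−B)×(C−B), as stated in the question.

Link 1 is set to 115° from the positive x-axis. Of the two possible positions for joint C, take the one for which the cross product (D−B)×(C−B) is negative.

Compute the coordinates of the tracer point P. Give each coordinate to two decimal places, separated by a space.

A=(0,0), D=(6.00,0)
B = A + 3.00·(cos115°, sin115°) = (-1.2679, 2.7189)
|BD| = 7.7598
circle(B,5.00) ∩ circle(D,10.00): a=-0.9527, h=4.9084
  candidates: C₊=(-0.4403,7.6500) cross=38.088; C₋=(-3.8800,-1.5445) cross=-38.088
  branch - wants cross < 0 → take C=(-3.8800,-1.5445) (cross=-38.088)
ex = (C−B)/|BC| = (-0.5224,-0.8527); ey = (0.8527,-0.5224)
P = B + 3.02·ex + -2.02·ey = (-4.5680,1.1991)

-4.57 1.20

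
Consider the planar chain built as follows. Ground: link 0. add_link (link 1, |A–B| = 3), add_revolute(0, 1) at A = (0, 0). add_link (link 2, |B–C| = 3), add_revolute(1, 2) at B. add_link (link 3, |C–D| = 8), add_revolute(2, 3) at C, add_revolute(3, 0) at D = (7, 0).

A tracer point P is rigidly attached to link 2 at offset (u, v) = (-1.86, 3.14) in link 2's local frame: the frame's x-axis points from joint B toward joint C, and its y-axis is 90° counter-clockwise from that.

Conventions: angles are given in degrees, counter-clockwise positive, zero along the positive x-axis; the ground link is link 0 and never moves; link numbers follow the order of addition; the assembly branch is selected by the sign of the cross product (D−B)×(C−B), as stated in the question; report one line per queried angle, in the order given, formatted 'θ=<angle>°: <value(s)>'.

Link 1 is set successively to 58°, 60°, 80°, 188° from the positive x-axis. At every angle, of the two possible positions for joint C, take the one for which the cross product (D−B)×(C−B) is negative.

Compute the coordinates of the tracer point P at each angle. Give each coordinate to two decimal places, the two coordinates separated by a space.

A=(0,0), D=(7.00,0)
θ=58°: B = A + 3.00·(cos58°, sin58°) = (1.5898, 2.5441)
θ=58°: |BD| = 5.9786
θ=58°: circle(B,3.00) ∩ circle(D,8.00): a=-1.6105, h=2.5311
θ=58°:   candidates: C₊=(1.2095,5.5199) cross=15.132; C₋=(-0.9447,0.9390) cross=-15.132
θ=58°:   branch - wants cross < 0 → take C=(-0.9447,0.9390) (cross=-15.132)
θ=58°: ex = (C−B)/|BC| = (-0.8448,-0.5351); ey = (0.5351,-0.8448)
θ=58°: P = B + -1.86·ex + 3.14·ey = (4.8412,0.8866)
θ=60°: B = A + 3.00·(cos60°, sin60°) = (1.5000, 2.5981)
θ=60°: |BD| = 6.0828
θ=60°: circle(B,3.00) ∩ circle(D,8.00): a=-1.4796, h=2.6098
θ=60°:   candidates: C₊=(1.2768,5.5898) cross=15.875; C₋=(-0.9525,0.8703) cross=-15.875
θ=60°:   branch - wants cross < 0 → take C=(-0.9525,0.8703) (cross=-15.875)
θ=60°: ex = (C−B)/|BC| = (-0.8175,-0.5759); ey = (0.5759,-0.8175)
θ=60°: P = B + -1.86·ex + 3.14·ey = (4.8289,1.1023)
θ=80°: B = A + 3.00·(cos80°, sin80°) = (0.5209, 2.9544)
θ=80°: |BD| = 7.1209
θ=80°: circle(B,3.00) ∩ circle(D,8.00): a=-0.3015, h=2.9848
θ=80°:   candidates: C₊=(1.4851,5.7953) cross=21.254; C₋=(-0.9917,0.3637) cross=-21.254
θ=80°:   branch - wants cross < 0 → take C=(-0.9917,0.3637) (cross=-21.254)
θ=80°: ex = (C−B)/|BC| = (-0.5042,-0.8636); ey = (0.8636,-0.5042)
θ=80°: P = B + -1.86·ex + 3.14·ey = (4.1704,2.9774)
θ=188°: B = A + 3.00·(cos188°, sin188°) = (-2.9708, -0.4175)
θ=188°: |BD| = 9.9795
θ=188°: circle(B,3.00) ∩ circle(D,8.00): a=2.2341, h=2.0022
θ=188°:   candidates: C₊=(-0.8224,1.6764) cross=19.981; C₋=(-0.6549,-2.3245) cross=-19.981
θ=188°:   branch - wants cross < 0 → take C=(-0.6549,-2.3245) (cross=-19.981)
θ=188°: ex = (C−B)/|BC| = (0.7720,-0.6356); ey = (0.6356,0.7720)
θ=188°: P = B + -1.86·ex + 3.14·ey = (-2.4108,3.1888)

θ=58°: 4.84 0.89
θ=60°: 4.83 1.10
θ=80°: 4.17 2.98
θ=188°: -2.41 3.19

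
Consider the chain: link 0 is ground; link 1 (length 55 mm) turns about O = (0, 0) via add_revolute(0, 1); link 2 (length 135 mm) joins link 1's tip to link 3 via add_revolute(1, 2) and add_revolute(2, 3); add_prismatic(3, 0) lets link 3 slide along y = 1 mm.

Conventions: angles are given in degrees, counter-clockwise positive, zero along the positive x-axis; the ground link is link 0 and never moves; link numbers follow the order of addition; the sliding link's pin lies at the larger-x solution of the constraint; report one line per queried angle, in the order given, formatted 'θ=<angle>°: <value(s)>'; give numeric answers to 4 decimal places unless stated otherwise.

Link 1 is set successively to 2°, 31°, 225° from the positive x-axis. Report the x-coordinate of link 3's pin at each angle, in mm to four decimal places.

geometry: r = 55 mm, L = 135 mm, e = 1 mm
θ=2°: crank pin P = (r cos θ, r sin θ) = (54.966495, 1.919472)
θ=2°: h = r sin θ − e = 1.919472 − 1 = 0.919472
θ=2°: x = r cos θ + √(L² − h²) = 54.966495 + 134.996869 = 189.963364
θ=31°: crank pin P = (r cos θ, r sin θ) = (47.144202, 28.327094)
θ=31°: h = r sin θ − e = 28.327094 − 1 = 27.327094
θ=31°: x = r cos θ + √(L² − h²) = 47.144202 + 132.205257 = 179.349458
θ=225°: crank pin P = (r cos θ, r sin θ) = (-38.890873, -38.890873)
θ=225°: h = r sin θ − e = -38.890873 − 1 = -39.890873
θ=225°: x = r cos θ + √(L² − h²) = -38.890873 + 128.971773 = 90.080900

θ=2°: 189.9634
θ=31°: 179.3495
θ=225°: 90.0809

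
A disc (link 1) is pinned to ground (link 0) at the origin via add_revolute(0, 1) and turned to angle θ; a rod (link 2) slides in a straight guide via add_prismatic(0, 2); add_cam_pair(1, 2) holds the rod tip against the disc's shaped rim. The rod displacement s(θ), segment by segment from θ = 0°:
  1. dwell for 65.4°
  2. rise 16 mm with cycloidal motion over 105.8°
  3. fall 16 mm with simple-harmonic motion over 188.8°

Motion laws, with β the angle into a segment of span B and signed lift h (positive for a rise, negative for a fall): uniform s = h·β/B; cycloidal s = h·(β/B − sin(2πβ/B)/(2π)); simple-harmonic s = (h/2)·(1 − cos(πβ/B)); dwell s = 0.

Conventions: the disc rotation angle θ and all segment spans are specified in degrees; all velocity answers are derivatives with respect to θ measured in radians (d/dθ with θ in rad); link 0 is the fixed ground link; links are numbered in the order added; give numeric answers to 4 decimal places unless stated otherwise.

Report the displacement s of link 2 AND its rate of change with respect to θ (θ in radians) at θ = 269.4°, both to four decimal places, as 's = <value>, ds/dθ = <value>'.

segment 1 (0° to 65.4°, dwell): s unchanged at 0.0000
segment 2 (65.4° to 171.2°, cycloidal, h = 16) is passed completely: s = 0.0000 + (16) = 16.0000
θ = 269.4° falls in segment 3 (171.2° to 360°, simple-harmonic, h = -16): β = 269.4 − 171.2 = 98.2°, B = 188.8°; Δs = -16/2·(1 − cos(π·0.5201)) = -8.5055; s = 16.0000 − 8.5055 = 7.4945
velocity in seg [171.2°–360°] (simple-harmonic), θ in radians: β = 98.2° = 1.7139 rad, B = 188.8° = 3.2952 rad; ds/dθ = (πh/(2B)) sin(πβ/B) = (π·(-16)/(2·3.2952)) sin(π·0.5201) = -7.611876 mm/rad

s = 7.4945, ds/dθ = -7.6119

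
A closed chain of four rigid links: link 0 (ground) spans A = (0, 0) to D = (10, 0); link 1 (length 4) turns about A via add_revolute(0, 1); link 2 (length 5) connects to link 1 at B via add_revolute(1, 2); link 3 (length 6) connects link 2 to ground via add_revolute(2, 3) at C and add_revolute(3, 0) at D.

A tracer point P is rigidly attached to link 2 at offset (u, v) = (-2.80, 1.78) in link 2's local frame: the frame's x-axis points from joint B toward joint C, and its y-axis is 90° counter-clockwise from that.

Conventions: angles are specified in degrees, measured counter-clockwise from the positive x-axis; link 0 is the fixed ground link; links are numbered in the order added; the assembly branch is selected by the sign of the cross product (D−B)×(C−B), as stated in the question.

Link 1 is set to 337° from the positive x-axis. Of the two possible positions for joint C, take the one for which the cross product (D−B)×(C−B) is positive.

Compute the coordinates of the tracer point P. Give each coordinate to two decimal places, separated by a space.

A=(0,0), D=(10.00,0)
B = A + 4.00·(cos337°, sin337°) = (3.6820, -1.5629)
|BD| = 6.5084
circle(B,5.00) ∩ circle(D,6.00): a=2.4092, h=4.3813
  candidates: C₊=(4.9686,3.2687) cross=28.516; C₋=(7.0728,-5.2375) cross=-28.516
  branch + wants cross > 0 → take C=(4.9686,3.2687) (cross=28.516)
ex = (C−B)/|BC| = (0.2573,0.9663); ey = (-0.9663,0.2573)
P = B + -2.80·ex + 1.78·ey = (1.2415,-3.8106)

1.24 -3.81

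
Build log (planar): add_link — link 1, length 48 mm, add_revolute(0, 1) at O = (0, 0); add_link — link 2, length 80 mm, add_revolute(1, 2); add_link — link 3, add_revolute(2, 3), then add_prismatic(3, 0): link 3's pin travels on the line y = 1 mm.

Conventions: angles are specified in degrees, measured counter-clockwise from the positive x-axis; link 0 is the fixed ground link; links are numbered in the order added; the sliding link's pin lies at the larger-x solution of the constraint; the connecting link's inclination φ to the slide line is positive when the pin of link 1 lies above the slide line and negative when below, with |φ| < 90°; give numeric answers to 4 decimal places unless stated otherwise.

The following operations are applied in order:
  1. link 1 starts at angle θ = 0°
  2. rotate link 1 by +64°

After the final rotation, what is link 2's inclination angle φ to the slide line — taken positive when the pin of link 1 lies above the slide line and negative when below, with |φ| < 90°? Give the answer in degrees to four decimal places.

geometry: r = 48 mm, L = 80 mm, e = 1 mm; θ starts at 0°
rotate link 1 by +64°: θ ← 0° +64° = 64°
h = r sin θ − e = 43.142114 − 1 = 42.142114
sin φ = h / L = 42.142114 / 80 = 0.52677643
φ = arcsin(0.52677643) = 31.787909°

31.7879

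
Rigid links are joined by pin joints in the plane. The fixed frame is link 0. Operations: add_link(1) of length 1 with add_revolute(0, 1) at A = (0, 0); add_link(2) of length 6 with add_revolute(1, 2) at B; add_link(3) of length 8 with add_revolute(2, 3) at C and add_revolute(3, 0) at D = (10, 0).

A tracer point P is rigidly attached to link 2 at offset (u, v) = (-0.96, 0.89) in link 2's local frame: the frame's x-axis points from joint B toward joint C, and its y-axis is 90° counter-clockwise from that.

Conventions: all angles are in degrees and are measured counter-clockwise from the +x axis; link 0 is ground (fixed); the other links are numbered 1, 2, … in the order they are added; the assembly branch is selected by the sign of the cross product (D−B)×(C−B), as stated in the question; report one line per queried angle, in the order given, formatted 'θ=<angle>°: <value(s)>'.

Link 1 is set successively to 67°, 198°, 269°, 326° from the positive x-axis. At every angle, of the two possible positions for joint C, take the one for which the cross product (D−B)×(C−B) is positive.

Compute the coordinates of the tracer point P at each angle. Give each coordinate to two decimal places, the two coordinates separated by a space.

A=(0,0), D=(10.00,0)
θ=67°: B = A + 1.00·(cos67°, sin67°) = (0.3907, 0.9205)
θ=67°: |BD| = 9.6533
θ=67°: circle(B,6.00) ∩ circle(D,8.00): a=3.3763, h=4.9599
θ=67°:   candidates: C₊=(4.2246,5.5358) cross=47.879; C₋=(3.2787,-4.3387) cross=-47.879
θ=67°:   branch + wants cross > 0 → take C=(4.2246,5.5358) (cross=47.879)
θ=67°: ex = (C−B)/|BC| = (0.6390,0.7692); ey = (-0.7692,0.6390)
θ=67°: P = B + -0.96·ex + 0.89·ey = (-0.9073,0.7508)
θ=198°: B = A + 1.00·(cos198°, sin198°) = (-0.9511, -0.3090)
θ=198°: |BD| = 10.9554
θ=198°: circle(B,6.00) ∩ circle(D,8.00): a=4.1998, h=4.2851
θ=198°:   candidates: C₊=(3.1262,4.0928) cross=46.945; C₋=(3.3679,-4.4739) cross=-46.945
θ=198°:   branch + wants cross > 0 → take C=(3.1262,4.0928) (cross=46.945)
θ=198°: ex = (C−B)/|BC| = (0.6795,0.7336); ey = (-0.7336,0.6795)
θ=198°: P = B + -0.96·ex + 0.89·ey = (-2.2564,-0.4085)
θ=269°: B = A + 1.00·(cos269°, sin269°) = (-0.0175, -0.9998)
θ=269°: |BD| = 10.0672
θ=269°: circle(B,6.00) ∩ circle(D,8.00): a=3.6430, h=4.7675
θ=269°:   candidates: C₊=(3.1340,4.1059) cross=47.995; C₋=(4.0810,-5.3819) cross=-47.995
θ=269°:   branch + wants cross > 0 → take C=(3.1340,4.1059) (cross=47.995)
θ=269°: ex = (C−B)/|BC| = (0.5252,0.8510); ey = (-0.8510,0.5252)
θ=269°: P = B + -0.96·ex + 0.89·ey = (-1.2790,-1.3493)
θ=326°: B = A + 1.00·(cos326°, sin326°) = (0.8290, -0.5592)
θ=326°: |BD| = 9.1880
θ=326°: circle(B,6.00) ∩ circle(D,8.00): a=3.0703, h=5.1549
θ=326°:   candidates: C₊=(3.5799,4.7731) cross=47.364; C₋=(4.2074,-5.5177) cross=-47.364
θ=326°:   branch + wants cross > 0 → take C=(3.5799,4.7731) (cross=47.364)
θ=326°: ex = (C−B)/|BC| = (0.4585,0.8887); ey = (-0.8887,0.4585)
θ=326°: P = B + -0.96·ex + 0.89·ey = (-0.4020,-1.0043)

θ=67°: -0.91 0.75
θ=198°: -2.26 -0.41
θ=269°: -1.28 -1.35
θ=326°: -0.40 -1.00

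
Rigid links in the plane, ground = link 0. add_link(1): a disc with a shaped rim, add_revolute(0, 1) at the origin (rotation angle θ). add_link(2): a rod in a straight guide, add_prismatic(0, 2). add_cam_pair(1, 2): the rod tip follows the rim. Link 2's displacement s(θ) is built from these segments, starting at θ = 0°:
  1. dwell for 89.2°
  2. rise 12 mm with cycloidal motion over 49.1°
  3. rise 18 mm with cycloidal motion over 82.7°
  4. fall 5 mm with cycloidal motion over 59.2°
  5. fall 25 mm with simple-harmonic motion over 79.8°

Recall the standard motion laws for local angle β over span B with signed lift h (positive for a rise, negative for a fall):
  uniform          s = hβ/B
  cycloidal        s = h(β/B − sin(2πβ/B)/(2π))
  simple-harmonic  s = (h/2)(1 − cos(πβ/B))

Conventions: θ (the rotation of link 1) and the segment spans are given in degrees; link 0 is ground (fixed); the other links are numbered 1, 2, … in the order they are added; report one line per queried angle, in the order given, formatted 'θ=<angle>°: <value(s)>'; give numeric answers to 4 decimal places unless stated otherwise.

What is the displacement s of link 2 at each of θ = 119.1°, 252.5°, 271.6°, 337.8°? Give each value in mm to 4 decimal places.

segment 1 (0° to 89.2°, dwell): s unchanged at 0.0000
θ = 119.1° falls in segment 2 (89.2° to 138.3°, cycloidal, h = 12): β = 119.1 − 89.2 = 29.9°, B = 49.1°; Δs = 12·(0.6090 − sin(2π·0.6090)/(2π)) = 8.5153; s = 0.0000 + 8.5153 = 8.5153
segment 2 (89.2° to 138.3°, cycloidal, h = 12) is passed completely: s = 0.0000 + (12) = 12.0000
segment 3 (138.3° to 221°, cycloidal, h = 18) is passed completely: s = 12.0000 + (18) = 30.0000
θ = 252.5° falls in segment 4 (221° to 280.2°, cycloidal, h = -5): β = 252.5 − 221 = 31.5°, B = 59.2°; Δs = -5·(0.5321 − sin(2π·0.5321)/(2π)) = -2.8199; s = 30.0000 − 2.8199 = 27.1801
θ = 271.6° falls in segment 4 (221° to 280.2°, cycloidal, h = -5): β = 271.6 − 221 = 50.6°, B = 59.2°; Δs = -5·(0.8547 − sin(2π·0.8547)/(2π)) = -4.9033; s = 30.0000 − 4.9033 = 25.0967
segment 4 (221° to 280.2°, cycloidal, h = -5) is passed completely: s = 30.0000 + (-5) = 25.0000
θ = 337.8° falls in segment 5 (280.2° to 360°, simple-harmonic, h = -25): β = 337.8 − 280.2 = 57.6°, B = 79.8°; Δs = -25/2·(1 − cos(π·0.7218)) = -20.5223; s = 25.0000 − 20.5223 = 4.4777

θ=119.1°: 8.5153
θ=252.5°: 27.1801
θ=271.6°: 25.0967
θ=337.8°: 4.4777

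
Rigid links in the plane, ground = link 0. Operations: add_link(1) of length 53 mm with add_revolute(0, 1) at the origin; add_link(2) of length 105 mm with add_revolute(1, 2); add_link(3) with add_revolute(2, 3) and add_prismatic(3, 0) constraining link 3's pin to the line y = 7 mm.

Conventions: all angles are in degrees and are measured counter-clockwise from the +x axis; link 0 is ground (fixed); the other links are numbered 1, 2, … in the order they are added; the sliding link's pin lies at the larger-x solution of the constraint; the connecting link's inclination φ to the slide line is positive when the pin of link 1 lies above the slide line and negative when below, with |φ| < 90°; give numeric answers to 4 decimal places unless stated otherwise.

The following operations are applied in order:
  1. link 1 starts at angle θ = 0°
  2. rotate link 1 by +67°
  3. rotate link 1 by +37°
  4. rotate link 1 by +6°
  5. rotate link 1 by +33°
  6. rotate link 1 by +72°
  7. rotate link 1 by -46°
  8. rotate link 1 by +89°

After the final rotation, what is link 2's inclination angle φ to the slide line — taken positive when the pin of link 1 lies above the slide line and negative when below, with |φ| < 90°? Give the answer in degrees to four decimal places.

geometry: r = 53 mm, L = 105 mm, e = 7 mm; θ starts at 0°
rotate link 1 by +67°: θ ← 0° +67° = 67°
rotate link 1 by +37°: θ ← 67° +37° = 104°
rotate link 1 by +6°: θ ← 104° +6° = 110°
rotate link 1 by +33°: θ ← 110° +33° = 143°
rotate link 1 by +72°: θ ← 143° +72° = 215°
rotate link 1 by -46°: θ ← 215° -46° = 169°
rotate link 1 by +89°: θ ← 169° +89° = 258°
h = r sin θ − e = -51.841823 − 7 = -58.841823
sin φ = h / L = -58.841823 / 105 = -0.56039831
φ = arcsin(-0.56039831) = -34.083348°

-34.0833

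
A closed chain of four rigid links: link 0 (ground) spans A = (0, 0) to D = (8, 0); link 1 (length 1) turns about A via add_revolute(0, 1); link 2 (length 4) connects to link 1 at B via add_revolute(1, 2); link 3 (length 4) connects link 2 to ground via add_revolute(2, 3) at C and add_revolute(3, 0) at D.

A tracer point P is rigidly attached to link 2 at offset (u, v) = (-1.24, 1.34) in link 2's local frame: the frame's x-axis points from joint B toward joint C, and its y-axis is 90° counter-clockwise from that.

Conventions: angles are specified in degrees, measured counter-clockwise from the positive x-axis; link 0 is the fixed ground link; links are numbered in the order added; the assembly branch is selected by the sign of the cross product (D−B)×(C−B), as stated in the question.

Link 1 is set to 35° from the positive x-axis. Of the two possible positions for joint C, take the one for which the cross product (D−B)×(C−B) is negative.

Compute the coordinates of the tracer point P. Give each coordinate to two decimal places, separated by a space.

A=(0,0), D=(8.00,0)
B = A + 1.00·(cos35°, sin35°) = (0.8192, 0.5736)
|BD| = 7.2037
circle(B,4.00) ∩ circle(D,4.00): a=3.6019, h=1.7397
  candidates: C₊=(4.5481,2.0210) cross=12.532; C₋=(4.2711,-1.4474) cross=-12.532
  branch - wants cross < 0 → take C=(4.2711,-1.4474) (cross=-12.532)
ex = (C−B)/|BC| = (0.8630,-0.5052); ey = (0.5052,0.8630)
P = B + -1.24·ex + 1.34·ey = (0.4261,2.3565)

0.43 2.36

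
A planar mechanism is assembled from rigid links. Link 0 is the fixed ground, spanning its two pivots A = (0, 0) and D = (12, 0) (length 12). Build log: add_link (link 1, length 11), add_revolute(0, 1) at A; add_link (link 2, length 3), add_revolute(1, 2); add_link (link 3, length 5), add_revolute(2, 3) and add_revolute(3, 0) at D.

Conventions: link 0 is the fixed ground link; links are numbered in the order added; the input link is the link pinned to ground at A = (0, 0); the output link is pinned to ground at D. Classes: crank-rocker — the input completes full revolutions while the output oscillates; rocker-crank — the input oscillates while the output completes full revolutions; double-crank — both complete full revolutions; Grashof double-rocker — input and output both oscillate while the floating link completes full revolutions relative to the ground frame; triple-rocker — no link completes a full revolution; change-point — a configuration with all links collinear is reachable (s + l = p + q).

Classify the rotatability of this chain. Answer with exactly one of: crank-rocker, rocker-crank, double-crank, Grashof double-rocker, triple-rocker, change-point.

lengths: ground=12, input=11, coupler=3, output=5
sorted: s=3 (shortest), l=12 (longest), p+q=16
s + l = 15 vs p + q = 16
s + l < p + q (Grashof) with shortest = coupler link → Grashof double-rocker

Grashof double-rocker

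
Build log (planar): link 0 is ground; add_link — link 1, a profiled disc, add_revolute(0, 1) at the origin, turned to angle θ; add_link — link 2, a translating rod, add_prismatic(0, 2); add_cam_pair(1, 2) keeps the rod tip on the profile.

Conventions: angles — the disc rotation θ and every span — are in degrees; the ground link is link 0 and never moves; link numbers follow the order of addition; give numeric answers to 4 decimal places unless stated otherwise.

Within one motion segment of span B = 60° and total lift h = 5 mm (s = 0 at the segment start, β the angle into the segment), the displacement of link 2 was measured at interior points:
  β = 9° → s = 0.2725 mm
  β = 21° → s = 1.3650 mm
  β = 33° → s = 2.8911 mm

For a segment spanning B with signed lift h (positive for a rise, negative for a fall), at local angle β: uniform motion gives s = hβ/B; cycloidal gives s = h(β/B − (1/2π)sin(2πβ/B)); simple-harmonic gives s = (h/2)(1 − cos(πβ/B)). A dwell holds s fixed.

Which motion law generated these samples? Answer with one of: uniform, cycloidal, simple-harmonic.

candidates at β/B = r: uniform s = h·r (linear in β); cycloidal s = h·(r − sin(2πr)/(2π)); simple-harmonic s = (h/2)(1 − cos(πr))
β=9°: printed 0.2725 | uniform 0.7500, cycloidal 0.1062, simple-harmonic 0.2725
β=21°: printed 1.3650 | uniform 1.7500, cycloidal 1.1062, simple-harmonic 1.3650
β=33°: printed 2.8911 | uniform 2.7500, cycloidal 2.9959, simple-harmonic 2.8911
only one law matches every sample → simple-harmonic

simple-harmonic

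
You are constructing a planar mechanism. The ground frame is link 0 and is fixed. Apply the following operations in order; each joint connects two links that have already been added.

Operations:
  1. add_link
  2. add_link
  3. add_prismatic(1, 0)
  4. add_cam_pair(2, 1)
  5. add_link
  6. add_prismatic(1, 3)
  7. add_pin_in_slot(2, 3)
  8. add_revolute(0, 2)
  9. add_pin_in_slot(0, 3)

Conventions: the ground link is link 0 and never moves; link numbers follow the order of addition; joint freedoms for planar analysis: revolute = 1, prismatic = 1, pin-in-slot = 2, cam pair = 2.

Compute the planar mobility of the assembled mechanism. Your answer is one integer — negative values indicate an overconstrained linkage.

ground; <1,0,0>
#1 <2,0,0>
#2 <3,0,0>
P:1↔0 J1 <3,1,0>
C:2↔1 J2 <3,1,1>
#3 <4,1,1>
P:1↔3 J1 <4,2,1>
PS:2↔3 J2 <4,2,2>
R:0↔2 J1 <4,3,2>
PS:0↔3 J2 <4,3,3>
3×3 − 2×3 − 1×3 = 0

M = 0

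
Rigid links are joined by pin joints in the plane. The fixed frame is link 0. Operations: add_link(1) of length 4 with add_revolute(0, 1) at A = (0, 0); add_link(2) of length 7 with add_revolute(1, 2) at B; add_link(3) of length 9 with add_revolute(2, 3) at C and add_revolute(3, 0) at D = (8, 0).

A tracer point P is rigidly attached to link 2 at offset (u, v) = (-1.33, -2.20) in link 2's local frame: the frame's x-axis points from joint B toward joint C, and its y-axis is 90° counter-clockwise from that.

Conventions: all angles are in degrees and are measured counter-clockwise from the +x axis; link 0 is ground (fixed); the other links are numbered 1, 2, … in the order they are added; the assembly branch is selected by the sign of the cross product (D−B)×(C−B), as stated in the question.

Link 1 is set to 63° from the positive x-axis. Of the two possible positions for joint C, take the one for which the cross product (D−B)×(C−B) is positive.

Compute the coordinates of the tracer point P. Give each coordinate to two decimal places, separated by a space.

A=(0,0), D=(8.00,0)
B = A + 4.00·(cos63°, sin63°) = (1.8160, 3.5640)
|BD| = 7.1375
circle(B,7.00) ∩ circle(D,9.00): a=1.3271, h=6.8730
  candidates: C₊=(6.3977,8.8562) cross=49.057; C₋=(-0.4662,-3.0535) cross=-49.057
  branch + wants cross > 0 → take C=(6.3977,8.8562) (cross=49.057)
ex = (C−B)/|BC| = (0.6545,0.7560); ey = (-0.7560,0.6545)
P = B + -1.33·ex + -2.20·ey = (2.6087,1.1185)

2.61 1.12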